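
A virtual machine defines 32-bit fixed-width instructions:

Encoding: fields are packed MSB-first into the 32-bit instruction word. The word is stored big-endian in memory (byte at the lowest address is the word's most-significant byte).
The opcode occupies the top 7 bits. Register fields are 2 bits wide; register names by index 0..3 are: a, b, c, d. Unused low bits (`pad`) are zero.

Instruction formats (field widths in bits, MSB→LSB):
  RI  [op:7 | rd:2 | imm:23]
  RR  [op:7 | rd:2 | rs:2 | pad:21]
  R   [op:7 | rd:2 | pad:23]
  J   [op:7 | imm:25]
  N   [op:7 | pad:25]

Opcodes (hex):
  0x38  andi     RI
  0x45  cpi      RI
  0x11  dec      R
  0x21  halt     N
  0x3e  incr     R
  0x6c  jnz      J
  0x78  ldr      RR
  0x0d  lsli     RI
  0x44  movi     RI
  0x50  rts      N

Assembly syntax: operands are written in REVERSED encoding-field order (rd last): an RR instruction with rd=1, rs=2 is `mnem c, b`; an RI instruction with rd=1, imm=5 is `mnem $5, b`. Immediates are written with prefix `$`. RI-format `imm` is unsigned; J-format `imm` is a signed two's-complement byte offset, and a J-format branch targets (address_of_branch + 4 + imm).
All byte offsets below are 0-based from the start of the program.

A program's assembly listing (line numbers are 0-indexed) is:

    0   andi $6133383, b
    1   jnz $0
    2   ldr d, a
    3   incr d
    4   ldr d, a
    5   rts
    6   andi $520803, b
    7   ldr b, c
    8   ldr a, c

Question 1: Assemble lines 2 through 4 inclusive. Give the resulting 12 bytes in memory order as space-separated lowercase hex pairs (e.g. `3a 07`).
f0 60 00 00 7d 80 00 00 f0 60 00 00

line 2 (ldr): pack op=0x78:7|rd=0:2|rs=3:2|pad=0:21 = 0xf0600000; big→ f0 60 00 00
line 3 (incr): pack op=0x3e:7|rd=3:2|pad=0:23 = 0x7d800000; big→ 7d 80 00 00
line 4 (ldr): pack op=0x78:7|rd=0:2|rs=3:2|pad=0:21 = 0xf0600000; big→ f0 60 00 00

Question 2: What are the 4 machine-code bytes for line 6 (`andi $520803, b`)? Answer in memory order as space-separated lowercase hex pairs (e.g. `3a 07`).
line 6 (andi): pack op=0x38:7|rd=1:2|imm=520803:23 = 0x7087f263; big→ 70 87 f2 63

70 87 f2 63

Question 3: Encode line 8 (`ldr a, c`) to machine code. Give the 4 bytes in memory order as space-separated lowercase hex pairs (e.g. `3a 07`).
f1 00 00 00

line 8 (ldr): pack op=0x78:7|rd=2:2|rs=0:2|pad=0:21 = 0xf1000000; big→ f1 00 00 00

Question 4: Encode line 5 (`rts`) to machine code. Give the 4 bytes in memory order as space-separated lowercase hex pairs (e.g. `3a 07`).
a0 00 00 00

5. rts fields op=0x50:7|pad=0:25 → word a0000000h → a0 00 00 00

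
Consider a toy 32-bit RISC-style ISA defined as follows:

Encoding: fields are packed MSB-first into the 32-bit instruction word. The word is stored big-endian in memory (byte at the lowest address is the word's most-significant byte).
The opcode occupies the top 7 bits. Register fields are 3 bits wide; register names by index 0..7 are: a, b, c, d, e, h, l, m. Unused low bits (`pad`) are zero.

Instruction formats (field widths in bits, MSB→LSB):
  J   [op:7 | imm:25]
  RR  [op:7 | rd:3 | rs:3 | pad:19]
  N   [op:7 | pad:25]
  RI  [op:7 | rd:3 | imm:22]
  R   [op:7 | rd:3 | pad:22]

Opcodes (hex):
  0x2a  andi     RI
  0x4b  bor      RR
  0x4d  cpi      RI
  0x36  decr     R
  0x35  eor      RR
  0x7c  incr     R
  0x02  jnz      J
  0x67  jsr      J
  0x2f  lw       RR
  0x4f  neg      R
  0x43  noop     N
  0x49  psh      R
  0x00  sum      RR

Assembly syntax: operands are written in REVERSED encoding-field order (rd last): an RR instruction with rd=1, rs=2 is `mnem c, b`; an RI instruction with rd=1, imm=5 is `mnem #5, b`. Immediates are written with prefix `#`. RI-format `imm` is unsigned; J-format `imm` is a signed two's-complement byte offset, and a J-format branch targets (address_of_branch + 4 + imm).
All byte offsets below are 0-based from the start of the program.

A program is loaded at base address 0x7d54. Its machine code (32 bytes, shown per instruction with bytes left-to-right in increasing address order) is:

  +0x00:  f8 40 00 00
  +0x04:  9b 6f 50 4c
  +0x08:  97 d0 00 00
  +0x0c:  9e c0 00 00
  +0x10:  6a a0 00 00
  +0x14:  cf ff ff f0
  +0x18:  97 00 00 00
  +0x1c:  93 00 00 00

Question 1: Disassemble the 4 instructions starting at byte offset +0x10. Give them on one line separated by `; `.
[10] 6a a0 00 00 → 0x6aa00000
  op=0x6aa00000>>25=0x35 ⇒ eor (RR)
  rd: (w>>22)&0x7=0x2 → c
  rs: (w>>19)&0x7=0x4 → e
[14] cf ff ff f0 → 0xcffffff0
  op=0xcffffff0>>25=0x67 ⇒ jsr (J)
  imm: (w>>0)&0x1ffffff=0x1fffff0 (s25→-16) → #-16
[18] 97 00 00 00 → 0x97000000
  op=0x97000000>>25=0x4b ⇒ bor (RR)
  rd: (w>>22)&0x7=0x4 → e
  rs: (w>>19)&0x7=0x0 → a
[1c] 93 00 00 00 → 0x93000000
  op=0x93000000>>25=0x49 ⇒ psh (R)
  rd: (w>>22)&0x7=0x4 → e

eor e, c; jsr #-16; bor a, e; psh e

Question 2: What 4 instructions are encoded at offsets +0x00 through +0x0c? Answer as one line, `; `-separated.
@+00  big-endian(f8 40 00 00) = 0xf8400000
  opcode bits[31:25]=0x7c: incr/R
  rd: (w>>22)&0x7=0x1 → b
@+04  big-endian(9b 6f 50 4c) = 0x9b6f504c
  opcode bits[31:25]=0x4d: cpi/RI
  rd: (w>>22)&0x7=0x5 → h
  imm: (w>>0)&0x3fffff=0x2f504c → #3100748
@+08  big-endian(97 d0 00 00) = 0x97d00000
  opcode bits[31:25]=0x4b: bor/RR
  rd: (w>>22)&0x7=0x7 → m
  rs: (w>>19)&0x7=0x2 → c
@+0c  big-endian(9e c0 00 00) = 0x9ec00000
  opcode bits[31:25]=0x4f: neg/R
  rd: (w>>22)&0x7=0x3 → d

incr b; cpi #3100748, h; bor c, m; neg d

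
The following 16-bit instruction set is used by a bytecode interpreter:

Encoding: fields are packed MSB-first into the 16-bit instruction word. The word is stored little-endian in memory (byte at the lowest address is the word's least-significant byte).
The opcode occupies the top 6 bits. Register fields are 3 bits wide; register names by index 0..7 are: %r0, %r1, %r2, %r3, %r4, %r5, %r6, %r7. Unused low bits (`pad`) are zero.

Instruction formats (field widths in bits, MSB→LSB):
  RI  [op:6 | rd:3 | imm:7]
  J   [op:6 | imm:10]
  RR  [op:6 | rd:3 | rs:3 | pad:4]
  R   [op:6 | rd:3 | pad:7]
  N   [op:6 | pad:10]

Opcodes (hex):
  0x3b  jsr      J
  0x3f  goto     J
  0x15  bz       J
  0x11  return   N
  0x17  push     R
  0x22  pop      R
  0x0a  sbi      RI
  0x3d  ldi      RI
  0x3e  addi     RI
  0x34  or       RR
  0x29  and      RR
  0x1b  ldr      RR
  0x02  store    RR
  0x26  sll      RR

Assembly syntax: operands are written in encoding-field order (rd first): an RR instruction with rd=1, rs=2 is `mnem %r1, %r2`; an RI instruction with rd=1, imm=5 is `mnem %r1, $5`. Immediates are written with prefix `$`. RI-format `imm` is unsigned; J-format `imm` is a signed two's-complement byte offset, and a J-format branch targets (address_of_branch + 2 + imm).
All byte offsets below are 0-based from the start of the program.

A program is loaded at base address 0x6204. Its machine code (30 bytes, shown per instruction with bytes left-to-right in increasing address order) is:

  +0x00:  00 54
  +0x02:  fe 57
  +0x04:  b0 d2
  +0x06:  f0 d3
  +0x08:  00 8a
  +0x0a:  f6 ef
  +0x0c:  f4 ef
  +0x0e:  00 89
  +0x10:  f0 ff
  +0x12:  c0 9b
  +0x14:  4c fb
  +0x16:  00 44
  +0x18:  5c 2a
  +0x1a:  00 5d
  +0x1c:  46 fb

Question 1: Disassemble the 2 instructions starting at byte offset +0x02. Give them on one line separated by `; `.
bz $-2; or %r5, %r3

+0x02: fe 57 ⇒ word 0x57fe (little)
  op=0x57fe>>10=0x15 ⇒ bz (J)
  imm@[9:0]=0x3fe (s10→-2) ⇒ $-2
+0x04: b0 d2 ⇒ word 0xd2b0 (little)
  op=0xd2b0>>10=0x34 ⇒ or (RR)
  rd@[9:7]=0x5 ⇒ %r5
  rs@[6:4]=0x3 ⇒ %r3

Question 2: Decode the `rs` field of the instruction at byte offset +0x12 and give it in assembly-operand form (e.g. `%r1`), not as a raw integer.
[12] c0 9b → 0x9bc0
  opcode bits[15:10]=0x26: sll/RR
  [9:7] rd=7 = %r7
  [6:4] rs=4 = %r4

%r4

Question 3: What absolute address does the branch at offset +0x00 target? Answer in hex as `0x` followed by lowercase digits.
0x6206

[00] 00 54 → 0x5400
  op=0x5400>>10=0x15 ⇒ bz (J)
  imm@[9:0]=0x0 ⇒ $0
  target = base 0x6204 + off 0x00 + 2 + imm 0 = 0x6206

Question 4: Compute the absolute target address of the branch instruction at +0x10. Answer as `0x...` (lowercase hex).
[10] f0 ff → 0xfff0
  top 6b → 0x3f → goto [J]
  [9:0] imm=1008 (s10→-16) = $-16
  target = base 0x6204 + off 0x10 + 2 + imm -16 = 0x6206

0x6206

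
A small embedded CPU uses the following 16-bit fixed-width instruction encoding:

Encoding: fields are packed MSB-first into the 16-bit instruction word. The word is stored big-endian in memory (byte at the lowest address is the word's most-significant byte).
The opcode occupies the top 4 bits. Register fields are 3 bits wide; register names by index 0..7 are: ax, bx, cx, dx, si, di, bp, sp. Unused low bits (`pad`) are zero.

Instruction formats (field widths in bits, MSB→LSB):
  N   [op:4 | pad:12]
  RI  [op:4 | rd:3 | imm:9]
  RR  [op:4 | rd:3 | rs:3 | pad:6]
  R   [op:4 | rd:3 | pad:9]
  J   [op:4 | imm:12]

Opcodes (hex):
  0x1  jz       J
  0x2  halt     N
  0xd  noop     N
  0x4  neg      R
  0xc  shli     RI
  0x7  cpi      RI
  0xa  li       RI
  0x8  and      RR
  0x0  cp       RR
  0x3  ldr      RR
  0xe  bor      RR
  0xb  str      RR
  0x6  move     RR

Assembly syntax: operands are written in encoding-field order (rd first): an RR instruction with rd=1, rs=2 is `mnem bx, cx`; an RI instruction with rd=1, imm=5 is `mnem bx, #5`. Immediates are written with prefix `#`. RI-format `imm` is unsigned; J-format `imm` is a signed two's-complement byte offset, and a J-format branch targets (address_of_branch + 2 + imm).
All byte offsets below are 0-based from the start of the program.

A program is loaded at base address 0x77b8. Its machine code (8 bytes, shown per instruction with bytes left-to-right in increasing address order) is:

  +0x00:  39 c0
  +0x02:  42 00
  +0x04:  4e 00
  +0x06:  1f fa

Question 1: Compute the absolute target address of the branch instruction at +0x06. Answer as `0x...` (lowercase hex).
0x77ba

@+06  big-endian(1f fa) = 0x1ffa
  op=0x1ffa>>12=0x1 ⇒ jz (J)
  imm: (w>>0)&0xfff=0xffa (s12→-6) → #-6
  target = base 0x77b8 + off 0x06 + 2 + imm -6 = 0x77ba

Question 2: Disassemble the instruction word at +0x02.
neg bx

off 0x02: read 42 00 as big → 0x4200
  top 4b → 0x4 → neg [R]
  rd@[11:9]=0x1 ⇒ bx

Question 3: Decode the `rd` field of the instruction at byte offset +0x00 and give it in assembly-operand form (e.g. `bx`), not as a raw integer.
+0x00: 39 c0 ⇒ word 0x39c0 (big)
  top 4b → 0x3 → ldr [RR]
  rd@[11:9]=0x4 ⇒ si
  rs@[8:6]=0x7 ⇒ sp

si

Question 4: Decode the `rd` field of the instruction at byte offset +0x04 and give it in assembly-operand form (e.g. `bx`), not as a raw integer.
[04] 4e 00 → 0x4e00
  top 4b → 0x4 → neg [R]
  rd: (w>>9)&0x7=0x7 → sp

sp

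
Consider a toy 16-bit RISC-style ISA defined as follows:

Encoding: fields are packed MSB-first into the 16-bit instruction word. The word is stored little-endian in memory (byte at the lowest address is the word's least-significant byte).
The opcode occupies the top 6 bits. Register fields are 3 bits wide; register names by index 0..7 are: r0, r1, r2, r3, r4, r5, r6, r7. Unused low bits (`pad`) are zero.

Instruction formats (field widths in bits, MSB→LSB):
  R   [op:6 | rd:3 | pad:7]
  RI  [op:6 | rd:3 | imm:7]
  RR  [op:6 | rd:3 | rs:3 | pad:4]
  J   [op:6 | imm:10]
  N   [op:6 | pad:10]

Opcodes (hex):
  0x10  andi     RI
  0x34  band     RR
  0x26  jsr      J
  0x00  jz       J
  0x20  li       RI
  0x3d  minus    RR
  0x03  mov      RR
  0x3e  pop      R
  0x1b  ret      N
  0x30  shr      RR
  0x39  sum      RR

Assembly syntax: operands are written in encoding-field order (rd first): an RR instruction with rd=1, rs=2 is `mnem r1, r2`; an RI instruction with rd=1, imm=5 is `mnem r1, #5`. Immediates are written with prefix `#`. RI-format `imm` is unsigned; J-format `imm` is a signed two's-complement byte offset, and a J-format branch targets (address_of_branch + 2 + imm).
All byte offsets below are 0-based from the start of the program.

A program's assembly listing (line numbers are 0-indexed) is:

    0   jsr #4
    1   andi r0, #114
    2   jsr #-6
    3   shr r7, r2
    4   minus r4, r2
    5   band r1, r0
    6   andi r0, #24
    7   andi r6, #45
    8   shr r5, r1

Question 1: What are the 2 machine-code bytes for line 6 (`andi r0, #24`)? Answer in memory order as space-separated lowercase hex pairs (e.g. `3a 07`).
18 40

line 6 (andi): pack op=0x10:6|rd=0:3|imm=24:7 = 0x4018; little→ 18 40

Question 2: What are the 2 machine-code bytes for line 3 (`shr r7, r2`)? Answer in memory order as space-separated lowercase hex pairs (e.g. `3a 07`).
3. shr fields op=0x30:6|rd=7:3|rs=2:3|pad=0:4 → word c3a0h → a0 c3

a0 c3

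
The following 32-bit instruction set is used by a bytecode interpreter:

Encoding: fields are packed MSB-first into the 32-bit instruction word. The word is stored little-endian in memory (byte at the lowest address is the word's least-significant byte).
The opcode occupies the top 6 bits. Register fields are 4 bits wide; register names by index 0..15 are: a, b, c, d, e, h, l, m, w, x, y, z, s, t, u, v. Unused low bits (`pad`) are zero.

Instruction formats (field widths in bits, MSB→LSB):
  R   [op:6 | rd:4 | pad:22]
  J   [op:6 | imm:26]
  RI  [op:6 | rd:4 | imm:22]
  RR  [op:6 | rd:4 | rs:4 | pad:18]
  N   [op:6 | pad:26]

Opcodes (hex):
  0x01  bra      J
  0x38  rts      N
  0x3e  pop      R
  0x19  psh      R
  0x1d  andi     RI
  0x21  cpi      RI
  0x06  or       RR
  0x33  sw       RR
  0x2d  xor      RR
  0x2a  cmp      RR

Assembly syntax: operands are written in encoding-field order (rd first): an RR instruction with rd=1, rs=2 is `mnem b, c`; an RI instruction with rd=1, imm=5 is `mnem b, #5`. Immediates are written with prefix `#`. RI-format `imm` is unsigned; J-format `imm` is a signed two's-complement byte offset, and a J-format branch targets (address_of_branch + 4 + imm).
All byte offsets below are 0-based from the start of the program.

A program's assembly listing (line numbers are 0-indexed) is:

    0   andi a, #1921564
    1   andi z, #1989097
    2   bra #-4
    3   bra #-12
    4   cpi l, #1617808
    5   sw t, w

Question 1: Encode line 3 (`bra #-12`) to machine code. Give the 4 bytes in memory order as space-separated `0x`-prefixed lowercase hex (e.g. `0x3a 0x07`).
0xf4 0xff 0xff 0x07

line 3 (bra): pack op=0x1:6|imm=-12:26 = 0x07fffff4; little→ f4 ff ff 07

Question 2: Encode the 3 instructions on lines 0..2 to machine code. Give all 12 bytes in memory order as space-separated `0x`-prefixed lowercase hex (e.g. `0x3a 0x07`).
line 0 (andi): pack op=0x1d:6|rd=0:4|imm=1921564:22 = 0x741d521c; little→ 1c 52 1d 74
line 1 (andi): pack op=0x1d:6|rd=11:4|imm=1989097:22 = 0x76de59e9; little→ e9 59 de 76
line 2 (bra): pack op=0x1:6|imm=-4:26 = 0x07fffffc; little→ fc ff ff 07

0x1c 0x52 0x1d 0x74 0xe9 0x59 0xde 0x76 0xfc 0xff 0xff 0x07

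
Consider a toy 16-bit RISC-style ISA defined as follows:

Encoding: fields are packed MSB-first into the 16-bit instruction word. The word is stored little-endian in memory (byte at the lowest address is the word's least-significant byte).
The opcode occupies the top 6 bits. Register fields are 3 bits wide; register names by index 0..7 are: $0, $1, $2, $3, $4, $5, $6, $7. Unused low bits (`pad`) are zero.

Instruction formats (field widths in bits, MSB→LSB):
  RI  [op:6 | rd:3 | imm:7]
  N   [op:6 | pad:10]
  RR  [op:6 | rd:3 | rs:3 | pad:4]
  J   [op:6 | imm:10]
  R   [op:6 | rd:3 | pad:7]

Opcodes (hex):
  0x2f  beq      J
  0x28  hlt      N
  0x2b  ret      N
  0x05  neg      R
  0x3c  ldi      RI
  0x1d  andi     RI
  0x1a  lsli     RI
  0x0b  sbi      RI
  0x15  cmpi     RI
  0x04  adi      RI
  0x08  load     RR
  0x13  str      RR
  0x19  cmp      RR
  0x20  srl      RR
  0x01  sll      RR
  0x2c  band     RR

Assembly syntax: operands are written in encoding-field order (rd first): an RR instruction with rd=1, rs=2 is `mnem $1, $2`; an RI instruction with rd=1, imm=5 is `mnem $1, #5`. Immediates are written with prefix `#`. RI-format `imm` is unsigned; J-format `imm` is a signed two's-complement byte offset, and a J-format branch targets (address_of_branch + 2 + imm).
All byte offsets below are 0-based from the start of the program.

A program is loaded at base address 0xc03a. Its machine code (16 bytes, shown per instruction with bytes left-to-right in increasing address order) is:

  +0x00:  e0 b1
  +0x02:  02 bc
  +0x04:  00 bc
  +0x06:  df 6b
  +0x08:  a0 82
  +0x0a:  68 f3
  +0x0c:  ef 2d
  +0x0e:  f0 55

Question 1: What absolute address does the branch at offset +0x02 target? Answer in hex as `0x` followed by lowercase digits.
0xc040

+0x02: 02 bc ⇒ word 0xbc02 (little)
  op=0xbc02>>10=0x2f ⇒ beq (J)
  imm@[9:0]=0x2 ⇒ #2
  target = base 0xc03a + off 0x02 + 2 + imm 2 = 0xc040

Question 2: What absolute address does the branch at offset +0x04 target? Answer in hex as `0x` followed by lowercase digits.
[04] 00 bc → 0xbc00
  op=0xbc00>>10=0x2f ⇒ beq (J)
  imm@[9:0]=0x0 ⇒ #0
  target = base 0xc03a + off 0x04 + 2 + imm 0 = 0xc040

0xc040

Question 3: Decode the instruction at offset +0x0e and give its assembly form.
cmpi $3, #112

off 0x0e: read f0 55 as little → 0x55f0
  opcode bits[15:10]=0x15: cmpi/RI
  [9:7] rd=3 = $3
  [6:0] imm=112 = #112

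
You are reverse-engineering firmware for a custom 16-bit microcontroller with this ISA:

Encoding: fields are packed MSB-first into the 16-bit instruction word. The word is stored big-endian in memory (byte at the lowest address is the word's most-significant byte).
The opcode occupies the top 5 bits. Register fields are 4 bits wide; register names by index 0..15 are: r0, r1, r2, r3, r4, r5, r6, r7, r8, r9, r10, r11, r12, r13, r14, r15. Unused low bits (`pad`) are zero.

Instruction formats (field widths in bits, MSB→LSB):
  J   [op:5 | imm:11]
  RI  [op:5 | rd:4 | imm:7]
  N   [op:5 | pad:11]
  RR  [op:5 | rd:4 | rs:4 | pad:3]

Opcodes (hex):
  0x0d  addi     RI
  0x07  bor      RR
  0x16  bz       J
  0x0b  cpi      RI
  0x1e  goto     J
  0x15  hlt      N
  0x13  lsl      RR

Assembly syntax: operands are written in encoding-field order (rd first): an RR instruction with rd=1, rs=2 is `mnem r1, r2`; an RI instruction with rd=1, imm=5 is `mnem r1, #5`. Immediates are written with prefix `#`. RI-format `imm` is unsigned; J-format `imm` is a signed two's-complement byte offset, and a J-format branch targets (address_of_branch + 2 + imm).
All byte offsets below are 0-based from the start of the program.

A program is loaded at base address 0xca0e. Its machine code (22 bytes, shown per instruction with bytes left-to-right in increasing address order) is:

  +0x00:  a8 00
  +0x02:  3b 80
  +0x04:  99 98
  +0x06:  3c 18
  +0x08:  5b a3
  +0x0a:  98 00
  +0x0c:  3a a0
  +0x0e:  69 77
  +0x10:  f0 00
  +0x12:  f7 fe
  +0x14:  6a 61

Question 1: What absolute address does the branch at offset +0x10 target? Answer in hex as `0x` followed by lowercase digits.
off 0x10: read f0 00 as big → 0xf000
  op=0xf000>>11=0x1e ⇒ goto (J)
  [10:0] imm=0 = #0
  target = base 0xca0e + off 0x10 + 2 + imm 0 = 0xca20

0xca20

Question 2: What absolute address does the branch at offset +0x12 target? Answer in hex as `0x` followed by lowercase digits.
[12] f7 fe → 0xf7fe
  op=0xf7fe>>11=0x1e ⇒ goto (J)
  [10:0] imm=2046 (s11→-2) = #-2
  target = base 0xca0e + off 0x12 + 2 + imm -2 = 0xca20

0xca20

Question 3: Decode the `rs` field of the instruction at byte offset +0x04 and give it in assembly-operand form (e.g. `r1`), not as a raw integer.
@+04  big-endian(99 98) = 0x9998
  top 5b → 0x13 → lsl [RR]
  [10:7] rd=3 = r3
  [6:3] rs=3 = r3

r3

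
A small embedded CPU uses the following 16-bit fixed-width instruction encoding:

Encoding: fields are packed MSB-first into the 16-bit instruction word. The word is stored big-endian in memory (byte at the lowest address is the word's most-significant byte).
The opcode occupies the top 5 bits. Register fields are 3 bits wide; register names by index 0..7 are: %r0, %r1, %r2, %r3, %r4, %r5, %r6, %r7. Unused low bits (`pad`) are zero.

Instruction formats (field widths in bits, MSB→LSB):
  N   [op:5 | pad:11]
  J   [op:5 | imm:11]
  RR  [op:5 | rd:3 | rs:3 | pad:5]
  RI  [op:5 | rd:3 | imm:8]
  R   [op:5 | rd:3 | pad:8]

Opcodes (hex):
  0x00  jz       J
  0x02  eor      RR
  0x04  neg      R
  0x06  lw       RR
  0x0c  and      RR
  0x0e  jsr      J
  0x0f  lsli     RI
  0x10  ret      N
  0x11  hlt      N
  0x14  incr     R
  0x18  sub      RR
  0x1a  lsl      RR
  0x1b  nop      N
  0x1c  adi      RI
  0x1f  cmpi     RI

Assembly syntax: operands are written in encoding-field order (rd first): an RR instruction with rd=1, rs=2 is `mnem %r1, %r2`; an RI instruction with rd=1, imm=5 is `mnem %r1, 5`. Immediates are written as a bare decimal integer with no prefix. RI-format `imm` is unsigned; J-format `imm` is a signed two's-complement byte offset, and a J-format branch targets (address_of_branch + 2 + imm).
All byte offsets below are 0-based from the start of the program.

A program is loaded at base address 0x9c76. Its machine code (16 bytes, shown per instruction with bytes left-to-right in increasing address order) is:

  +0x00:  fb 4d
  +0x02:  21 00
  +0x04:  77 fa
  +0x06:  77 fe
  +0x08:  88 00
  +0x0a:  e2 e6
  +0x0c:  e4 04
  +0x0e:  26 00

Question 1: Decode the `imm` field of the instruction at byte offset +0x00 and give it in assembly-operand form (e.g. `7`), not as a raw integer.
77

off 0x00: read fb 4d as big → 0xfb4d
  opcode bits[15:11]=0x1f: cmpi/RI
  [10:8] rd=3 = %r3
  [7:0] imm=77 = 77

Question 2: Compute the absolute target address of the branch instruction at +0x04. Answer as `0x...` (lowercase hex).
0x9c76

[04] 77 fa → 0x77fa
  op=0x77fa>>11=0xe ⇒ jsr (J)
  imm@[10:0]=0x7fa (s11→-6) ⇒ -6
  target = base 0x9c76 + off 0x04 + 2 + imm -6 = 0x9c76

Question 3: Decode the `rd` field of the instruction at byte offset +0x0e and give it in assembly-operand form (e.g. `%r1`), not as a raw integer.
off 0x0e: read 26 00 as big → 0x2600
  opcode bits[15:11]=0x4: neg/R
  rd: (w>>8)&0x7=0x6 → %r6

%r6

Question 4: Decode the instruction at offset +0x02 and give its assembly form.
[02] 21 00 → 0x2100
  opcode bits[15:11]=0x4: neg/R
  rd@[10:8]=0x1 ⇒ %r1

neg %r1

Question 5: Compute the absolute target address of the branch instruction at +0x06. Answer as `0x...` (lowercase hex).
0x9c7c

@+06  big-endian(77 fe) = 0x77fe
  top 5b → 0xe → jsr [J]
  [10:0] imm=2046 (s11→-2) = -2
  target = base 0x9c76 + off 0x06 + 2 + imm -2 = 0x9c7c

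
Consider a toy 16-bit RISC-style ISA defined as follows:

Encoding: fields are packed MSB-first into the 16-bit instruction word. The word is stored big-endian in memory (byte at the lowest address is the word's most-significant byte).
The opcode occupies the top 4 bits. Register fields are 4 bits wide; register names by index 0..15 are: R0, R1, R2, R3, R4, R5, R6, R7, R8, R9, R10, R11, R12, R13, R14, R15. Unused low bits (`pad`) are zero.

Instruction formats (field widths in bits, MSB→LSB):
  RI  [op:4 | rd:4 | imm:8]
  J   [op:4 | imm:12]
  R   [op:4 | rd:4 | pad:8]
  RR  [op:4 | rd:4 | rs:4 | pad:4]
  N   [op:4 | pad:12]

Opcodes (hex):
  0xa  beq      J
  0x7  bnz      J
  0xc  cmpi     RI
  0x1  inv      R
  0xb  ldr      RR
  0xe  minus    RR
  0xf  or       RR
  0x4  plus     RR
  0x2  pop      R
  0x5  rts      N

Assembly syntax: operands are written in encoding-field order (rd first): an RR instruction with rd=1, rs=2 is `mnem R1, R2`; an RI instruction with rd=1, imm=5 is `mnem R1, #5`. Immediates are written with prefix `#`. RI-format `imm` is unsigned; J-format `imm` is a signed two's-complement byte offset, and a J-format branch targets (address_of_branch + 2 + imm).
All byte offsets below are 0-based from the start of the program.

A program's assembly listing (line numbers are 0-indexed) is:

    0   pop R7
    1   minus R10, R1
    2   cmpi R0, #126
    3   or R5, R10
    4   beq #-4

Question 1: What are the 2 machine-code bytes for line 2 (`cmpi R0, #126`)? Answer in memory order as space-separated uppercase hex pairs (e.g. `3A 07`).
L2: cmpi op=0xc:4|rd=0:4|imm=126:8 ⇒ 0xc07e ⇒ big c0 7e

C0 7E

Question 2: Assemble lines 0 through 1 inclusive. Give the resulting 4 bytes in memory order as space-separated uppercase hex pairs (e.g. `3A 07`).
L0: pop op=0x2:4|rd=7:4|pad=0:8 ⇒ 0x2700 ⇒ big 27 00
L1: minus op=0xe:4|rd=10:4|rs=1:4|pad=0:4 ⇒ 0xea10 ⇒ big ea 10

27 00 EA 10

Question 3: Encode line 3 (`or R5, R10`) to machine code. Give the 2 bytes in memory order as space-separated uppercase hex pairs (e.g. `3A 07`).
F5 A0

L3: or op=0xf:4|rd=5:4|rs=10:4|pad=0:4 ⇒ 0xf5a0 ⇒ big f5 a0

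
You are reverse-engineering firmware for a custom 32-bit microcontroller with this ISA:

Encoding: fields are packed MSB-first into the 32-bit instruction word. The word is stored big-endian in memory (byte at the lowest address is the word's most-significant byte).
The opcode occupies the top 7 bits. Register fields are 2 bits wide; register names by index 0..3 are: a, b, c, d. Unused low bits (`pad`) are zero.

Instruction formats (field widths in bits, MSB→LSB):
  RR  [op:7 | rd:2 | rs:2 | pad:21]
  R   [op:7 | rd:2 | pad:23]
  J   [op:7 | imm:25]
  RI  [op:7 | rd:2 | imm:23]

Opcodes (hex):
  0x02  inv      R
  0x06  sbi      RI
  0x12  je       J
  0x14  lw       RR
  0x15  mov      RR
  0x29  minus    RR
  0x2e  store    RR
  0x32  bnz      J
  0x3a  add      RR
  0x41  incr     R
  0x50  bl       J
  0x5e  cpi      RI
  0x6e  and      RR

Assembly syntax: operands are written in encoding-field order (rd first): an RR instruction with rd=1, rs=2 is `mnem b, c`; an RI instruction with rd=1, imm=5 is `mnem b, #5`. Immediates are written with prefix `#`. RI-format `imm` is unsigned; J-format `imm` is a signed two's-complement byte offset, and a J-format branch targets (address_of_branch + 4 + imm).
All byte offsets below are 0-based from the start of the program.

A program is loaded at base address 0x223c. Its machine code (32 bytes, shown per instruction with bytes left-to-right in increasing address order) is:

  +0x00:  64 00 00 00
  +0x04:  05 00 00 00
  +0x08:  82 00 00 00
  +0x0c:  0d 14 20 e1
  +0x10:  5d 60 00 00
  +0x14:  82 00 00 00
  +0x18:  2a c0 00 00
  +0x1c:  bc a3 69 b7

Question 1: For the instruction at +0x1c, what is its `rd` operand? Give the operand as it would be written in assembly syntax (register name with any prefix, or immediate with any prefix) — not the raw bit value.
b

@+1c  big-endian(bc a3 69 b7) = 0xbca369b7
  top 7b → 0x5e → cpi [RI]
  rd: (w>>23)&0x3=0x1 → b
  imm: (w>>0)&0x7fffff=0x2369b7 → #2320823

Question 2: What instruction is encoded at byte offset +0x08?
incr a

@+08  big-endian(82 00 00 00) = 0x82000000
  opcode bits[31:25]=0x41: incr/R
  [24:23] rd=0 = a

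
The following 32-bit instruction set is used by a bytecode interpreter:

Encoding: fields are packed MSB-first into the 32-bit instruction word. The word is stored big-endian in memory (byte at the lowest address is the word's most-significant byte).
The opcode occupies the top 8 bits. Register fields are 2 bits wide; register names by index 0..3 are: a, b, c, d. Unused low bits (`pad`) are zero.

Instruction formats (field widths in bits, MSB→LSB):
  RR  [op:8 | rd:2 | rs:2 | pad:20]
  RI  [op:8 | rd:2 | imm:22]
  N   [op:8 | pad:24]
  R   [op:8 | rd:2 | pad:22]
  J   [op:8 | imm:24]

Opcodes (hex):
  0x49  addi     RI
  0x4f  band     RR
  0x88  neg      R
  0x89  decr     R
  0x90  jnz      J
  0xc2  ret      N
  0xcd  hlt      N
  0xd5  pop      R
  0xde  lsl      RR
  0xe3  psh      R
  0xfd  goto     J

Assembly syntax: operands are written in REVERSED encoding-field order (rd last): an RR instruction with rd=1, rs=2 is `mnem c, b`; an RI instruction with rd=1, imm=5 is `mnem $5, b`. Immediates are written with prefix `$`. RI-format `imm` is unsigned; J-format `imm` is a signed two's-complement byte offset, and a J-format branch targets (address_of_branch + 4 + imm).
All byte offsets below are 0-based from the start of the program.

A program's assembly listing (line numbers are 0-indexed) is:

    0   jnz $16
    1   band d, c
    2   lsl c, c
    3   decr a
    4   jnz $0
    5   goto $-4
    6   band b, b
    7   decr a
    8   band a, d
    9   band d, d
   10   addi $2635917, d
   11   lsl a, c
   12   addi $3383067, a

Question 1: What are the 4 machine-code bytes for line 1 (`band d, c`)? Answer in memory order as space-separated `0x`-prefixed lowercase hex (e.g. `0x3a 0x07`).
1. band fields op=0x4f:8|rd=2:2|rs=3:2|pad=0:20 → word 4fb00000h → 4f b0 00 00

0x4f 0xb0 0x00 0x00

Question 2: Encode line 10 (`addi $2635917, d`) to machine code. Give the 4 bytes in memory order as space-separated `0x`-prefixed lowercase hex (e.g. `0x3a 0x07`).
line 10 (addi): pack op=0x49:8|rd=3:2|imm=2635917:22 = 0x49e8388d; big→ 49 e8 38 8d

0x49 0xe8 0x38 0x8d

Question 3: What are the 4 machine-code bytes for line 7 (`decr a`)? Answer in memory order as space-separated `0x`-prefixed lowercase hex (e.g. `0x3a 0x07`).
7. decr fields op=0x89:8|rd=0:2|pad=0:22 → word 89000000h → 89 00 00 00

0x89 0x00 0x00 0x00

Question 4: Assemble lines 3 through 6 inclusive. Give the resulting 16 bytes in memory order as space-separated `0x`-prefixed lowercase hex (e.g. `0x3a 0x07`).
3. decr fields op=0x89:8|rd=0:2|pad=0:22 → word 89000000h → 89 00 00 00
4. jnz fields op=0x90:8|imm=0:24 → word 90000000h → 90 00 00 00
5. goto fields op=0xfd:8|imm=-4:24 → word fdfffffch → fd ff ff fc
6. band fields op=0x4f:8|rd=1:2|rs=1:2|pad=0:20 → word 4f500000h → 4f 50 00 00

0x89 0x00 0x00 0x00 0x90 0x00 0x00 0x00 0xfd 0xff 0xff 0xfc 0x4f 0x50 0x00 0x00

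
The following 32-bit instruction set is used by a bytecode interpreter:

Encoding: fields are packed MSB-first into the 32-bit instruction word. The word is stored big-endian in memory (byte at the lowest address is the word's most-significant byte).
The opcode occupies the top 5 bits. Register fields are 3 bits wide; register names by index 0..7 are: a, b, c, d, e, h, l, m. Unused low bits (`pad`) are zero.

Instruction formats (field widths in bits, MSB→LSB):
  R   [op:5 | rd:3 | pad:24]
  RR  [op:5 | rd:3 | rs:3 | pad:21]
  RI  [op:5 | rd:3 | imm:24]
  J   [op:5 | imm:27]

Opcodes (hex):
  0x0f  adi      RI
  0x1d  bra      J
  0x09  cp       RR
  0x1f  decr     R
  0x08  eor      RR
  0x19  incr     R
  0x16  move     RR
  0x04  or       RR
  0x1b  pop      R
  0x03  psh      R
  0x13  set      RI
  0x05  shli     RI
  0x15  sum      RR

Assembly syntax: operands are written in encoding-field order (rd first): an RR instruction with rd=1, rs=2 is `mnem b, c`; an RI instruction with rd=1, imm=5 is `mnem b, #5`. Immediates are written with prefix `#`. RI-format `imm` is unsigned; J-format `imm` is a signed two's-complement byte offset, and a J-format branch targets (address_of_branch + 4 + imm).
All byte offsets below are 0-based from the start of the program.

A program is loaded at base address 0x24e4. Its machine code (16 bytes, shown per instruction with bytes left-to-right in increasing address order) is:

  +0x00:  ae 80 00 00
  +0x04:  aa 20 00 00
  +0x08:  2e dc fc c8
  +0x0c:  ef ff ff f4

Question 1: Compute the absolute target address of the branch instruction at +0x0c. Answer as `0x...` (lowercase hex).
0x24e8

@+0c  big-endian(ef ff ff f4) = 0xeffffff4
  top 5b → 0x1d → bra [J]
  imm@[26:0]=0x7fffff4 (s27→-12) ⇒ #-12
  target = base 0x24e4 + off 0x0c + 4 + imm -12 = 0x24e8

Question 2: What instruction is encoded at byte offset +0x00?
sum l, e

+0x00: ae 80 00 00 ⇒ word 0xae800000 (big)
  op=0xae800000>>27=0x15 ⇒ sum (RR)
  rd: (w>>24)&0x7=0x6 → l
  rs: (w>>21)&0x7=0x4 → e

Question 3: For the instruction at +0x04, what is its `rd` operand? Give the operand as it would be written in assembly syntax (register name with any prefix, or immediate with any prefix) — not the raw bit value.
c

[04] aa 20 00 00 → 0xaa200000
  op=0xaa200000>>27=0x15 ⇒ sum (RR)
  rd: (w>>24)&0x7=0x2 → c
  rs: (w>>21)&0x7=0x1 → b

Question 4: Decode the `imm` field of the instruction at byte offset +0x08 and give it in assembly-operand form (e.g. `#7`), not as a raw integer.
#14482632

+0x08: 2e dc fc c8 ⇒ word 0x2edcfcc8 (big)
  op=0x2edcfcc8>>27=0x5 ⇒ shli (RI)
  rd@[26:24]=0x6 ⇒ l
  imm@[23:0]=0xdcfcc8 ⇒ #14482632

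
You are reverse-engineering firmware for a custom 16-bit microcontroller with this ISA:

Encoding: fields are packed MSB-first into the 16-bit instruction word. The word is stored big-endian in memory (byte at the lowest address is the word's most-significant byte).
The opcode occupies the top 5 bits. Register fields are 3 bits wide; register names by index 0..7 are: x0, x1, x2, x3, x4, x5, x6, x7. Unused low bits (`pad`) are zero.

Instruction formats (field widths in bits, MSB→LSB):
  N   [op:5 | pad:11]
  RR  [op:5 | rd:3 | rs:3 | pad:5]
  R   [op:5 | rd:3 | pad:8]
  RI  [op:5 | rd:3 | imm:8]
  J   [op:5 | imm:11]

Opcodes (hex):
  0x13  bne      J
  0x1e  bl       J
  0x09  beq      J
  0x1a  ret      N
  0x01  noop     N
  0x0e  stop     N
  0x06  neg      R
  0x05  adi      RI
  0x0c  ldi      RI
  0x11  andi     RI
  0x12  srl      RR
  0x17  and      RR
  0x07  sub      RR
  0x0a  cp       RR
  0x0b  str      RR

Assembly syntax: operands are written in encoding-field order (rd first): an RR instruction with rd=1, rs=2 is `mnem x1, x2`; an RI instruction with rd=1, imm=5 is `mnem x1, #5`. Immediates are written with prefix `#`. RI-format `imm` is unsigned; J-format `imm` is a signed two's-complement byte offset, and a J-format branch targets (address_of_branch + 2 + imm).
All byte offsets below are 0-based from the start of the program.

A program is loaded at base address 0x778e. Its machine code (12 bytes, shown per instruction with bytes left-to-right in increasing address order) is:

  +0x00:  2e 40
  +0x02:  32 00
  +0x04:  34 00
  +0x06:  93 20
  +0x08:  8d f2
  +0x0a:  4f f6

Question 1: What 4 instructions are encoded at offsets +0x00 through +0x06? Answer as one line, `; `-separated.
[00] 2e 40 → 0x2e40
  opcode bits[15:11]=0x5: adi/RI
  rd: (w>>8)&0x7=0x6 → x6
  imm: (w>>0)&0xff=0x40 → #64
[02] 32 00 → 0x3200
  opcode bits[15:11]=0x6: neg/R
  rd: (w>>8)&0x7=0x2 → x2
[04] 34 00 → 0x3400
  opcode bits[15:11]=0x6: neg/R
  rd: (w>>8)&0x7=0x4 → x4
[06] 93 20 → 0x9320
  opcode bits[15:11]=0x12: srl/RR
  rd: (w>>8)&0x7=0x3 → x3
  rs: (w>>5)&0x7=0x1 → x1

adi x6, #64; neg x2; neg x4; srl x3, x1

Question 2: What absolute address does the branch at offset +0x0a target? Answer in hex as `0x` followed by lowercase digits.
off 0x0a: read 4f f6 as big → 0x4ff6
  op=0x4ff6>>11=0x9 ⇒ beq (J)
  [10:0] imm=2038 (s11→-10) = #-10
  target = base 0x778e + off 0x0a + 2 + imm -10 = 0x7790

0x7790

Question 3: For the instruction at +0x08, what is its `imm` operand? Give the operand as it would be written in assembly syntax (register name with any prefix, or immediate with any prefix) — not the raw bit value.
off 0x08: read 8d f2 as big → 0x8df2
  top 5b → 0x11 → andi [RI]
  rd@[10:8]=0x5 ⇒ x5
  imm@[7:0]=0xf2 ⇒ #242

#242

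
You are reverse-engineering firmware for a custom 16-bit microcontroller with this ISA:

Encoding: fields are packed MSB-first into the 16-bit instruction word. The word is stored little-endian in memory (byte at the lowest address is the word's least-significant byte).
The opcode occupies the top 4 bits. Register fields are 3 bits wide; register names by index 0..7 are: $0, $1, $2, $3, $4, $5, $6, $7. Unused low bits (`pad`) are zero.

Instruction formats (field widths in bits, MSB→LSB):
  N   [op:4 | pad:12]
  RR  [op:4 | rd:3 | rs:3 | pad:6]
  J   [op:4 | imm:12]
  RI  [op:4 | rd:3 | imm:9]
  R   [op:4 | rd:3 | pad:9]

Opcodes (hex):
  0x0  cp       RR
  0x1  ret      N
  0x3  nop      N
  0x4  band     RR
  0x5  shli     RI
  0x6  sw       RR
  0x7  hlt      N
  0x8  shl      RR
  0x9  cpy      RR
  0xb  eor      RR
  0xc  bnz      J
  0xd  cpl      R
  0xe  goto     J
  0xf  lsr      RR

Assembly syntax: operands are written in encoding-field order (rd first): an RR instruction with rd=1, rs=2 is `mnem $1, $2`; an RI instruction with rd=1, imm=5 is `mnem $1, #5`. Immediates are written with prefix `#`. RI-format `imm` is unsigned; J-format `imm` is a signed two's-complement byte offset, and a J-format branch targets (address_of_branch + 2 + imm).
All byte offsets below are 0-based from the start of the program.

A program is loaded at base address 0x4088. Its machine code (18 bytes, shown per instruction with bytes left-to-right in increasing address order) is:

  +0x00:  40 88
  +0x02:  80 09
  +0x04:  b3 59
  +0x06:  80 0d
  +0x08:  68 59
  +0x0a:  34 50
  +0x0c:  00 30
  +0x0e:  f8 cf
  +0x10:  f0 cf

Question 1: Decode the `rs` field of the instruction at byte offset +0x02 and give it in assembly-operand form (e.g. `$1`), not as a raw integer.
+0x02: 80 09 ⇒ word 0x0980 (little)
  top 4b → 0x0 → cp [RR]
  rd@[11:9]=0x4 ⇒ $4
  rs@[8:6]=0x6 ⇒ $6

$6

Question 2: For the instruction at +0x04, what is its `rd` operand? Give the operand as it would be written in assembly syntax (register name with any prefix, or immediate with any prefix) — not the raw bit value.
$4

off 0x04: read b3 59 as little → 0x59b3
  opcode bits[15:12]=0x5: shli/RI
  [11:9] rd=4 = $4
  [8:0] imm=435 = #435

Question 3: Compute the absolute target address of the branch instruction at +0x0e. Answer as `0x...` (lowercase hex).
[0e] f8 cf → 0xcff8
  top 4b → 0xc → bnz [J]
  imm: (w>>0)&0xfff=0xff8 (s12→-8) → #-8
  target = base 0x4088 + off 0x0e + 2 + imm -8 = 0x4090

0x4090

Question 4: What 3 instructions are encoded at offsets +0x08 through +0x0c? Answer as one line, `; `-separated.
off 0x08: read 68 59 as little → 0x5968
  opcode bits[15:12]=0x5: shli/RI
  [11:9] rd=4 = $4
  [8:0] imm=360 = #360
off 0x0a: read 34 50 as little → 0x5034
  opcode bits[15:12]=0x5: shli/RI
  [11:9] rd=0 = $0
  [8:0] imm=52 = #52
off 0x0c: read 00 30 as little → 0x3000
  opcode bits[15:12]=0x3: nop/N

shli $4, #360; shli $0, #52; nop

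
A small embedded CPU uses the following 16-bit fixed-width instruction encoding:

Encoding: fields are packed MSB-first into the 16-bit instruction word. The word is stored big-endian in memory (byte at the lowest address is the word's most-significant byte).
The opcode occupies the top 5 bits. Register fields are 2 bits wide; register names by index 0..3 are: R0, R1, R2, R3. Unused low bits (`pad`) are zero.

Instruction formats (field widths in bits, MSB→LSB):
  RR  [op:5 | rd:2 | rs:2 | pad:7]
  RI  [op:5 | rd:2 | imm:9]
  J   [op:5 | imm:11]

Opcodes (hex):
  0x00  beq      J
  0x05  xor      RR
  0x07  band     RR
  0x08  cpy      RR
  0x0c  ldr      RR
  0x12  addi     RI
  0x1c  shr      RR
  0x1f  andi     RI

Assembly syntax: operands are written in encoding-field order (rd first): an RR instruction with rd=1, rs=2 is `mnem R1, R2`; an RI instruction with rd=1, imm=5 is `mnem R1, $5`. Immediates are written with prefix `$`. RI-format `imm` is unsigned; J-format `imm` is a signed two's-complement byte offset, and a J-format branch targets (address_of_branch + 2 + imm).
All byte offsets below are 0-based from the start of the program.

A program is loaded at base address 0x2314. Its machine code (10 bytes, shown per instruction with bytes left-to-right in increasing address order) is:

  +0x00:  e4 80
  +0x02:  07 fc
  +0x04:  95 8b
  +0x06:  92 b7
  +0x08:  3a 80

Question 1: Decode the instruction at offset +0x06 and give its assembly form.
addi R1, $183

@+06  big-endian(92 b7) = 0x92b7
  top 5b → 0x12 → addi [RI]
  rd: (w>>9)&0x3=0x1 → R1
  imm: (w>>0)&0x1ff=0xb7 → $183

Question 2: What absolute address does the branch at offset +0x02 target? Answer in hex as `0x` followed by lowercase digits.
[02] 07 fc → 0x07fc
  opcode bits[15:11]=0x0: beq/J
  imm@[10:0]=0x7fc (s11→-4) ⇒ $-4
  target = base 0x2314 + off 0x02 + 2 + imm -4 = 0x2314

0x2314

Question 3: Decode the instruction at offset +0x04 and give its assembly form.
[04] 95 8b → 0x958b
  top 5b → 0x12 → addi [RI]
  rd@[10:9]=0x2 ⇒ R2
  imm@[8:0]=0x18b ⇒ $395

addi R2, $395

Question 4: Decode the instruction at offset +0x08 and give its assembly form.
band R1, R1

off 0x08: read 3a 80 as big → 0x3a80
  op=0x3a80>>11=0x7 ⇒ band (RR)
  rd: (w>>9)&0x3=0x1 → R1
  rs: (w>>7)&0x3=0x1 → R1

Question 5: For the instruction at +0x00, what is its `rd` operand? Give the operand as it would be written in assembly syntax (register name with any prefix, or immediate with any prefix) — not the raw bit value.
R2

+0x00: e4 80 ⇒ word 0xe480 (big)
  opcode bits[15:11]=0x1c: shr/RR
  rd@[10:9]=0x2 ⇒ R2
  rs@[8:7]=0x1 ⇒ R1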